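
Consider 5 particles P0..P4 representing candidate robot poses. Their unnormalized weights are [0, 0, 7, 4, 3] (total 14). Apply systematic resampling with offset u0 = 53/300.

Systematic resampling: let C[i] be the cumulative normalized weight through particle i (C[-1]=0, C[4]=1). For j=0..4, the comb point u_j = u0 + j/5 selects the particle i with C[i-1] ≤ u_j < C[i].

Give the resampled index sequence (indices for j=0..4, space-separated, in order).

2 2 3 3 4

C = [0, 0, 1/2, 11/14, 1]
j=0: u_0=53/300 ∈ [0, 1/2) → index 2
j=1: u_1=113/300 ∈ [0, 1/2) → index 2
j=2: u_2=173/300 ∈ [1/2, 11/14) → index 3
j=3: u_3=233/300 ∈ [1/2, 11/14) → index 3
j=4: u_4=293/300 ∈ [11/14, 1) → index 4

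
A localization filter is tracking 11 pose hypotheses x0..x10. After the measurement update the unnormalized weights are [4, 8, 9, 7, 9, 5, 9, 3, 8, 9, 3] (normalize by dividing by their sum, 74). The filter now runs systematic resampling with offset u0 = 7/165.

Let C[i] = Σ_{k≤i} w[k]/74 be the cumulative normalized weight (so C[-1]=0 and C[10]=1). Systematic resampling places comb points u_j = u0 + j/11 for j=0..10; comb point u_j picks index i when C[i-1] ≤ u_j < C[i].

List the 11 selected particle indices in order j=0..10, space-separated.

C = [2/37, 6/37, 21/74, 14/37, 1/2, 21/37, 51/74, 27/37, 31/37, 71/74, 1]
j=0: u_0=7/165 ∈ [0, 2/37) → index 0
j=1: u_1=2/15 ∈ [2/37, 6/37) → index 1
j=2: u_2=37/165 ∈ [6/37, 21/74) → index 2
j=3: u_3=52/165 ∈ [21/74, 14/37) → index 3
j=4: u_4=67/165 ∈ [14/37, 1/2) → index 4
j=5: u_5=82/165 ∈ [14/37, 1/2) → index 4
j=6: u_6=97/165 ∈ [21/37, 51/74) → index 6
j=7: u_7=112/165 ∈ [21/37, 51/74) → index 6
j=8: u_8=127/165 ∈ [27/37, 31/37) → index 8
j=9: u_9=142/165 ∈ [31/37, 71/74) → index 9
j=10: u_10=157/165 ∈ [31/37, 71/74) → index 9

0 1 2 3 4 4 6 6 8 9 9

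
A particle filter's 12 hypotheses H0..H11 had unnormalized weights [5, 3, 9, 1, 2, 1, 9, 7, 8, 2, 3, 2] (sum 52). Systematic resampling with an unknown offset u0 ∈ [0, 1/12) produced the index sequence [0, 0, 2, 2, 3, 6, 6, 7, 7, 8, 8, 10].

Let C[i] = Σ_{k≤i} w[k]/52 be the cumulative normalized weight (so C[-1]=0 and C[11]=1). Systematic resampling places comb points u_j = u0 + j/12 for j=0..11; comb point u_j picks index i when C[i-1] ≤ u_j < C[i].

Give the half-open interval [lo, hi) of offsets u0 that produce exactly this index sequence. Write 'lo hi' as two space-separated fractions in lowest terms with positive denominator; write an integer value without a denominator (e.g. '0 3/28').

0 1/78

C = [5/52, 2/13, 17/52, 9/26, 5/13, 21/52, 15/26, 37/52, 45/52, 47/52, 25/26, 1]
j=0 picked index 0: u0 ∈ [0, 5/52)
j=1 picked index 0: u0 ∈ [-1/12, 1/78)
j=2 picked index 2: u0 ∈ [-1/78, 25/156)
j=3 picked index 2: u0 ∈ [-5/52, 1/13)
j=4 picked index 3: u0 ∈ [-1/156, 1/78)
j=5 picked index 6: u0 ∈ [-1/78, 25/156)
j=6 picked index 6: u0 ∈ [-5/52, 1/13)
j=7 picked index 7: u0 ∈ [-1/156, 5/39)
j=8 picked index 7: u0 ∈ [-7/78, 7/156)
j=9 picked index 8: u0 ∈ [-1/26, 3/26)
j=10 picked index 8: u0 ∈ [-19/156, 5/156)
j=11 picked index 10: u0 ∈ [-1/78, 7/156)
intersection: [0, 1/78)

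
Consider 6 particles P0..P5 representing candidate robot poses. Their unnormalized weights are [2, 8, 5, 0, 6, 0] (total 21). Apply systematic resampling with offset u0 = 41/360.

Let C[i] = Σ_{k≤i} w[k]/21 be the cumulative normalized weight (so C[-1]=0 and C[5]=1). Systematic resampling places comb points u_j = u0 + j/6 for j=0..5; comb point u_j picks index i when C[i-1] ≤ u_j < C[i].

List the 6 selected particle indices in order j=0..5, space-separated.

C = [2/21, 10/21, 5/7, 5/7, 1, 1]
j=0: u_0=41/360 ∈ [2/21, 10/21) → index 1
j=1: u_1=101/360 ∈ [2/21, 10/21) → index 1
j=2: u_2=161/360 ∈ [2/21, 10/21) → index 1
j=3: u_3=221/360 ∈ [10/21, 5/7) → index 2
j=4: u_4=281/360 ∈ [5/7, 1) → index 4
j=5: u_5=341/360 ∈ [5/7, 1) → index 4

1 1 1 2 4 4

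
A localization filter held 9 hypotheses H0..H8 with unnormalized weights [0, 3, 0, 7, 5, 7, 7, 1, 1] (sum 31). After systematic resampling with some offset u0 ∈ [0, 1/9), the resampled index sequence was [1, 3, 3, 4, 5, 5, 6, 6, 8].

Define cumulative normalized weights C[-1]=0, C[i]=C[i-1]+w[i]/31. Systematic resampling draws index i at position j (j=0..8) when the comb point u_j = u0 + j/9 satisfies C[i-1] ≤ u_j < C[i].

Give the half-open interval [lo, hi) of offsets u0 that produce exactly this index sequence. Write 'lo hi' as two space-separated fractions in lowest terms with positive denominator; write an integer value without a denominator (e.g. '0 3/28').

22/279 3/31

C = [0, 3/31, 3/31, 10/31, 15/31, 22/31, 29/31, 30/31, 1]
j=0 picked index 1: u0 ∈ [0, 3/31)
j=1 picked index 3: u0 ∈ [-4/279, 59/279)
j=2 picked index 3: u0 ∈ [-35/279, 28/279)
j=3 picked index 4: u0 ∈ [-1/93, 14/93)
j=4 picked index 5: u0 ∈ [11/279, 74/279)
j=5 picked index 5: u0 ∈ [-20/279, 43/279)
j=6 picked index 6: u0 ∈ [4/93, 25/93)
j=7 picked index 6: u0 ∈ [-19/279, 44/279)
j=8 picked index 8: u0 ∈ [22/279, 1/9)
intersection: [22/279, 3/31)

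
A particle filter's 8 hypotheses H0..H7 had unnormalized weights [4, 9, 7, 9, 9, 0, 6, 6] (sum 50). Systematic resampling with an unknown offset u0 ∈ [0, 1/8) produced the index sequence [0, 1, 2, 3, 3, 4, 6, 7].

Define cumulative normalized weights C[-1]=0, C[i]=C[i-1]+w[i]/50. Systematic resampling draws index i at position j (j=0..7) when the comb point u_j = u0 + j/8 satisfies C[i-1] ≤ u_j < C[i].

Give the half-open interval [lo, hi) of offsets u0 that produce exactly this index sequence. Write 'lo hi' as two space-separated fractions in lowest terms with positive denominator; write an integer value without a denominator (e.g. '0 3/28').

1/40 2/25

C = [2/25, 13/50, 2/5, 29/50, 19/25, 19/25, 22/25, 1]
j=0 picked index 0: u0 ∈ [0, 2/25)
j=1 picked index 1: u0 ∈ [-9/200, 27/200)
j=2 picked index 2: u0 ∈ [1/100, 3/20)
j=3 picked index 3: u0 ∈ [1/40, 41/200)
j=4 picked index 3: u0 ∈ [-1/10, 2/25)
j=5 picked index 4: u0 ∈ [-9/200, 27/200)
j=6 picked index 6: u0 ∈ [1/100, 13/100)
j=7 picked index 7: u0 ∈ [1/200, 1/8)
intersection: [1/40, 2/25)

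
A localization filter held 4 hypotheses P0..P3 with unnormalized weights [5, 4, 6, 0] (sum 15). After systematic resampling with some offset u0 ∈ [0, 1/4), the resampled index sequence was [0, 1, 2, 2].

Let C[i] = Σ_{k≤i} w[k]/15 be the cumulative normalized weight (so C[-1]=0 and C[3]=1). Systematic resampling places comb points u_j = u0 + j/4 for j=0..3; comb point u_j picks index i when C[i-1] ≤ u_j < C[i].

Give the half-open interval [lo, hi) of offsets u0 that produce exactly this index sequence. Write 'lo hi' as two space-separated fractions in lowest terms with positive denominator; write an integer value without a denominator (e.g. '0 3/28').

1/10 1/4

C = [1/3, 3/5, 1, 1]
j=0 picked index 0: u0 ∈ [0, 1/3)
j=1 picked index 1: u0 ∈ [1/12, 7/20)
j=2 picked index 2: u0 ∈ [1/10, 1/2)
j=3 picked index 2: u0 ∈ [-3/20, 1/4)
intersection: [1/10, 1/4)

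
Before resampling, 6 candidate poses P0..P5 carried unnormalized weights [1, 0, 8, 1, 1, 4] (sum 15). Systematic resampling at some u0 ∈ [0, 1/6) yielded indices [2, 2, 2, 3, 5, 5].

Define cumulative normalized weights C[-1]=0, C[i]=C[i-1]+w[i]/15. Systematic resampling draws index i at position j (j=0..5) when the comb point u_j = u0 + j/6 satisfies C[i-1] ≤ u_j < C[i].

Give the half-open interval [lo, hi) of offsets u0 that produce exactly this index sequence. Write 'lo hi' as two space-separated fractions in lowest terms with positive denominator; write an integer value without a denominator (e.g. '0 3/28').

C = [1/15, 1/15, 3/5, 2/3, 11/15, 1]
j=0 picked index 2: u0 ∈ [1/15, 3/5)
j=1 picked index 2: u0 ∈ [-1/10, 13/30)
j=2 picked index 2: u0 ∈ [-4/15, 4/15)
j=3 picked index 3: u0 ∈ [1/10, 1/6)
j=4 picked index 5: u0 ∈ [1/15, 1/3)
j=5 picked index 5: u0 ∈ [-1/10, 1/6)
intersection: [1/10, 1/6)

1/10 1/6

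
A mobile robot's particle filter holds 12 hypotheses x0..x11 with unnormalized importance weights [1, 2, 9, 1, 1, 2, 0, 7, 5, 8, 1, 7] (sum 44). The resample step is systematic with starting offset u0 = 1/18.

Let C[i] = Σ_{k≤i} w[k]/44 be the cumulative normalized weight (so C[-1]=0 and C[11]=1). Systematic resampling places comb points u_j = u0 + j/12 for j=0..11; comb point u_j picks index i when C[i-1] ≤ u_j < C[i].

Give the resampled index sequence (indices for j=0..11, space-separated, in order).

C = [1/44, 3/44, 3/11, 13/44, 7/22, 4/11, 4/11, 23/44, 7/11, 9/11, 37/44, 1]
j=0: u_0=1/18 ∈ [1/44, 3/44) → index 1
j=1: u_1=5/36 ∈ [3/44, 3/11) → index 2
j=2: u_2=2/9 ∈ [3/44, 3/11) → index 2
j=3: u_3=11/36 ∈ [13/44, 7/22) → index 4
j=4: u_4=7/18 ∈ [4/11, 23/44) → index 7
j=5: u_5=17/36 ∈ [4/11, 23/44) → index 7
j=6: u_6=5/9 ∈ [23/44, 7/11) → index 8
j=7: u_7=23/36 ∈ [7/11, 9/11) → index 9
j=8: u_8=13/18 ∈ [7/11, 9/11) → index 9
j=9: u_9=29/36 ∈ [7/11, 9/11) → index 9
j=10: u_10=8/9 ∈ [37/44, 1) → index 11
j=11: u_11=35/36 ∈ [37/44, 1) → index 11

1 2 2 4 7 7 8 9 9 9 11 11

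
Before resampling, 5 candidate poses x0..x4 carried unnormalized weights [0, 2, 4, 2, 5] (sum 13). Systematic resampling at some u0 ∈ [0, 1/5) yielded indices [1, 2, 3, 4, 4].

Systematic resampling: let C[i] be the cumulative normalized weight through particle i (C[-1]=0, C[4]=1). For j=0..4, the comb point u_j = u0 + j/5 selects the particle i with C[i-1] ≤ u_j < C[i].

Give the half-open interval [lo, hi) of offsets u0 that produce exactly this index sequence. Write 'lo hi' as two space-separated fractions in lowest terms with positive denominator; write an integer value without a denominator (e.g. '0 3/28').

C = [0, 2/13, 6/13, 8/13, 1]
j=0 picked index 1: u0 ∈ [0, 2/13)
j=1 picked index 2: u0 ∈ [-3/65, 17/65)
j=2 picked index 3: u0 ∈ [4/65, 14/65)
j=3 picked index 4: u0 ∈ [1/65, 2/5)
j=4 picked index 4: u0 ∈ [-12/65, 1/5)
intersection: [4/65, 2/13)

4/65 2/13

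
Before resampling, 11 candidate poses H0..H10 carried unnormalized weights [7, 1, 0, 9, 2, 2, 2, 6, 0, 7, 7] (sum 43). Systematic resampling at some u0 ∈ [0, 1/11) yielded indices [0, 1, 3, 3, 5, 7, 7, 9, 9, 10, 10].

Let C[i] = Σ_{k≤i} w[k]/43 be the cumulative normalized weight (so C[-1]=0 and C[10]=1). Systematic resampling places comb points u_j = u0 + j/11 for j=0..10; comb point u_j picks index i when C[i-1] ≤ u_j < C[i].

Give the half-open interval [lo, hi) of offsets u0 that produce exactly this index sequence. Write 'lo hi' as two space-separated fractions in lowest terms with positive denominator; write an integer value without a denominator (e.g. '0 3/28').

38/473 1/11

C = [7/43, 8/43, 8/43, 17/43, 19/43, 21/43, 23/43, 29/43, 29/43, 36/43, 1]
j=0 picked index 0: u0 ∈ [0, 7/43)
j=1 picked index 1: u0 ∈ [34/473, 45/473)
j=2 picked index 3: u0 ∈ [2/473, 101/473)
j=3 picked index 3: u0 ∈ [-41/473, 58/473)
j=4 picked index 5: u0 ∈ [37/473, 59/473)
j=5 picked index 7: u0 ∈ [38/473, 104/473)
j=6 picked index 7: u0 ∈ [-5/473, 61/473)
j=7 picked index 9: u0 ∈ [18/473, 95/473)
j=8 picked index 9: u0 ∈ [-25/473, 52/473)
j=9 picked index 10: u0 ∈ [9/473, 2/11)
j=10 picked index 10: u0 ∈ [-34/473, 1/11)
intersection: [38/473, 1/11)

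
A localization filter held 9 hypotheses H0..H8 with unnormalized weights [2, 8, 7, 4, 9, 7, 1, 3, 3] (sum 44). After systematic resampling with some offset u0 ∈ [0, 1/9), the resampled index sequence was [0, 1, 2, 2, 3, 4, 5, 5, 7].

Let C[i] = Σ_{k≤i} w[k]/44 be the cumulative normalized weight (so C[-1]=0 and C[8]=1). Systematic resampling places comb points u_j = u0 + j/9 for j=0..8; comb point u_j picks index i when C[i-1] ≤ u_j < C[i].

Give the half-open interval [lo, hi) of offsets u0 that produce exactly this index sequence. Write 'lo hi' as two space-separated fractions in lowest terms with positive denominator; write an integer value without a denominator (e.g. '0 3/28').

C = [1/22, 5/22, 17/44, 21/44, 15/22, 37/44, 19/22, 41/44, 1]
j=0 picked index 0: u0 ∈ [0, 1/22)
j=1 picked index 1: u0 ∈ [-13/198, 23/198)
j=2 picked index 2: u0 ∈ [1/198, 65/396)
j=3 picked index 2: u0 ∈ [-7/66, 7/132)
j=4 picked index 3: u0 ∈ [-23/396, 13/396)
j=5 picked index 4: u0 ∈ [-31/396, 25/198)
j=6 picked index 5: u0 ∈ [1/66, 23/132)
j=7 picked index 5: u0 ∈ [-19/198, 25/396)
j=8 picked index 7: u0 ∈ [-5/198, 17/396)
intersection: [1/66, 13/396)

1/66 13/396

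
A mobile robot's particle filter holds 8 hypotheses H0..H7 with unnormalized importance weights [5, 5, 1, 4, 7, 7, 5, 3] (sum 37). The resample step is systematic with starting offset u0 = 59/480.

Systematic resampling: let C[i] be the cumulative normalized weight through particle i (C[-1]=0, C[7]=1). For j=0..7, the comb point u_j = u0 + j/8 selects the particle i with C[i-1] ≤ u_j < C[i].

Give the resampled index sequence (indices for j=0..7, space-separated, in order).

C = [5/37, 10/37, 11/37, 15/37, 22/37, 29/37, 34/37, 1]
j=0: u_0=59/480 ∈ [0, 5/37) → index 0
j=1: u_1=119/480 ∈ [5/37, 10/37) → index 1
j=2: u_2=179/480 ∈ [11/37, 15/37) → index 3
j=3: u_3=239/480 ∈ [15/37, 22/37) → index 4
j=4: u_4=299/480 ∈ [22/37, 29/37) → index 5
j=5: u_5=359/480 ∈ [22/37, 29/37) → index 5
j=6: u_6=419/480 ∈ [29/37, 34/37) → index 6
j=7: u_7=479/480 ∈ [34/37, 1) → index 7

0 1 3 4 5 5 6 7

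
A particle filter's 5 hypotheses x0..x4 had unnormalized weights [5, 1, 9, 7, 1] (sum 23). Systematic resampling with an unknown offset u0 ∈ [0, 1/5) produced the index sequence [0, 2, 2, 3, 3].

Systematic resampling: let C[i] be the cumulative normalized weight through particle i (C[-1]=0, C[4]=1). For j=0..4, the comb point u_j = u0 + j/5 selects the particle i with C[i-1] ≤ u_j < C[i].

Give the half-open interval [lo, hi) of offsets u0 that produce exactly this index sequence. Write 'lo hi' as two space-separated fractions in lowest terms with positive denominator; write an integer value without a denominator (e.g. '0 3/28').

C = [5/23, 6/23, 15/23, 22/23, 1]
j=0 picked index 0: u0 ∈ [0, 5/23)
j=1 picked index 2: u0 ∈ [7/115, 52/115)
j=2 picked index 2: u0 ∈ [-16/115, 29/115)
j=3 picked index 3: u0 ∈ [6/115, 41/115)
j=4 picked index 3: u0 ∈ [-17/115, 18/115)
intersection: [7/115, 18/115)

7/115 18/115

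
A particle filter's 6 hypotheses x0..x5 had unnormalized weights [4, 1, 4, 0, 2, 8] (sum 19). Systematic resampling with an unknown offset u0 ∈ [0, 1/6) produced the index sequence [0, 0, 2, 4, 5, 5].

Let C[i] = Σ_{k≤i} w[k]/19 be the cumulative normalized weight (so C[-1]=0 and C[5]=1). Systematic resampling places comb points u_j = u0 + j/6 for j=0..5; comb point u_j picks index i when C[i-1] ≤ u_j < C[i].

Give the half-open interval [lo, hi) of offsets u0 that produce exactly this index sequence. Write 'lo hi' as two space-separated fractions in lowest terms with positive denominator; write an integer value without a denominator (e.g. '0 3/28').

C = [4/19, 5/19, 9/19, 9/19, 11/19, 1]
j=0 picked index 0: u0 ∈ [0, 4/19)
j=1 picked index 0: u0 ∈ [-1/6, 5/114)
j=2 picked index 2: u0 ∈ [-4/57, 8/57)
j=3 picked index 4: u0 ∈ [-1/38, 3/38)
j=4 picked index 5: u0 ∈ [-5/57, 1/3)
j=5 picked index 5: u0 ∈ [-29/114, 1/6)
intersection: [0, 5/114)

0 5/114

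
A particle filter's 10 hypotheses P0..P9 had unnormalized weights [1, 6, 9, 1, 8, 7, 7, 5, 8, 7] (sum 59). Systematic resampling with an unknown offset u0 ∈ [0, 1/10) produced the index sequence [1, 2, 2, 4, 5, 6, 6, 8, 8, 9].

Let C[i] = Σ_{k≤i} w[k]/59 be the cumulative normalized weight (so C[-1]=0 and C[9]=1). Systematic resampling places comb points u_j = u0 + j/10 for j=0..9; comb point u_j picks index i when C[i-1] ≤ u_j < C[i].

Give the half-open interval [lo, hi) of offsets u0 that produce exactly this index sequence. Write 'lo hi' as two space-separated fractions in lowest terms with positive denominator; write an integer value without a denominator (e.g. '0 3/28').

C = [1/59, 7/59, 16/59, 17/59, 25/59, 32/59, 39/59, 44/59, 52/59, 1]
j=0 picked index 1: u0 ∈ [1/59, 7/59)
j=1 picked index 2: u0 ∈ [11/590, 101/590)
j=2 picked index 2: u0 ∈ [-24/295, 21/295)
j=3 picked index 4: u0 ∈ [-7/590, 73/590)
j=4 picked index 5: u0 ∈ [7/295, 42/295)
j=5 picked index 6: u0 ∈ [5/118, 19/118)
j=6 picked index 6: u0 ∈ [-17/295, 18/295)
j=7 picked index 8: u0 ∈ [27/590, 107/590)
j=8 picked index 8: u0 ∈ [-16/295, 24/295)
j=9 picked index 9: u0 ∈ [-11/590, 1/10)
intersection: [27/590, 18/295)

27/590 18/295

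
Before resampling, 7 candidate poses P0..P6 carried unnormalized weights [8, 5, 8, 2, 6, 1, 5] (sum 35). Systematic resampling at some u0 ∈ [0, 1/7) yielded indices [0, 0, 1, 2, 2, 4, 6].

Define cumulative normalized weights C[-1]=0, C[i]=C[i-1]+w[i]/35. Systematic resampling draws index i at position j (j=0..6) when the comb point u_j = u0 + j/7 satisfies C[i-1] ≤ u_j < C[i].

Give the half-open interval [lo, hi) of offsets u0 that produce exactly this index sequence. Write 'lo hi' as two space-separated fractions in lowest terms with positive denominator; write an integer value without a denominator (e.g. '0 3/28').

C = [8/35, 13/35, 3/5, 23/35, 29/35, 6/7, 1]
j=0 picked index 0: u0 ∈ [0, 8/35)
j=1 picked index 0: u0 ∈ [-1/7, 3/35)
j=2 picked index 1: u0 ∈ [-2/35, 3/35)
j=3 picked index 2: u0 ∈ [-2/35, 6/35)
j=4 picked index 2: u0 ∈ [-1/5, 1/35)
j=5 picked index 4: u0 ∈ [-2/35, 4/35)
j=6 picked index 6: u0 ∈ [0, 1/7)
intersection: [0, 1/35)

0 1/35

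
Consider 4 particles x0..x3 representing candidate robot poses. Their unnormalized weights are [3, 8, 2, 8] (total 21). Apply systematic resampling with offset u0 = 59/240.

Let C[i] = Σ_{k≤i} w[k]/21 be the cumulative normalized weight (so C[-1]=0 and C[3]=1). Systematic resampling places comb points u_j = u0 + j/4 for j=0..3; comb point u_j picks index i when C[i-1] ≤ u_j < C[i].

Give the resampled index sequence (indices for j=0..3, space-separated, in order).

1 1 3 3

C = [1/7, 11/21, 13/21, 1]
j=0: u_0=59/240 ∈ [1/7, 11/21) → index 1
j=1: u_1=119/240 ∈ [1/7, 11/21) → index 1
j=2: u_2=179/240 ∈ [13/21, 1) → index 3
j=3: u_3=239/240 ∈ [13/21, 1) → index 3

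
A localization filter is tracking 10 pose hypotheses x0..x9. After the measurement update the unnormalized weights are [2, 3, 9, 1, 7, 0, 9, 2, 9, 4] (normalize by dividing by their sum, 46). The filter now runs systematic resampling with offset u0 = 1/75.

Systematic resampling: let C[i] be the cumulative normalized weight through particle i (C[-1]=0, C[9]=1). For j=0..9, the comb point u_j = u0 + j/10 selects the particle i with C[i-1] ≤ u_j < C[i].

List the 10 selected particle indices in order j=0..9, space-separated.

0 2 2 3 4 6 6 7 8 9

C = [1/23, 5/46, 7/23, 15/46, 11/23, 11/23, 31/46, 33/46, 21/23, 1]
j=0: u_0=1/75 ∈ [0, 1/23) → index 0
j=1: u_1=17/150 ∈ [5/46, 7/23) → index 2
j=2: u_2=16/75 ∈ [5/46, 7/23) → index 2
j=3: u_3=47/150 ∈ [7/23, 15/46) → index 3
j=4: u_4=31/75 ∈ [15/46, 11/23) → index 4
j=5: u_5=77/150 ∈ [11/23, 31/46) → index 6
j=6: u_6=46/75 ∈ [11/23, 31/46) → index 6
j=7: u_7=107/150 ∈ [31/46, 33/46) → index 7
j=8: u_8=61/75 ∈ [33/46, 21/23) → index 8
j=9: u_9=137/150 ∈ [21/23, 1) → index 9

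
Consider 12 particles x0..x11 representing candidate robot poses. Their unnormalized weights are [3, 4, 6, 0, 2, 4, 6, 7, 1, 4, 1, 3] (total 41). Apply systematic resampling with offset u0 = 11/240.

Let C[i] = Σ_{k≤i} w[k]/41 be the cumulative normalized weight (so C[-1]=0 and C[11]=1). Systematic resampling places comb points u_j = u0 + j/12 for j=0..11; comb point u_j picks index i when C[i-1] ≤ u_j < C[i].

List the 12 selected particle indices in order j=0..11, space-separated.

C = [3/41, 7/41, 13/41, 13/41, 15/41, 19/41, 25/41, 32/41, 33/41, 37/41, 38/41, 1]
j=0: u_0=11/240 ∈ [0, 3/41) → index 0
j=1: u_1=31/240 ∈ [3/41, 7/41) → index 1
j=2: u_2=17/80 ∈ [7/41, 13/41) → index 2
j=3: u_3=71/240 ∈ [7/41, 13/41) → index 2
j=4: u_4=91/240 ∈ [15/41, 19/41) → index 5
j=5: u_5=37/80 ∈ [15/41, 19/41) → index 5
j=6: u_6=131/240 ∈ [19/41, 25/41) → index 6
j=7: u_7=151/240 ∈ [25/41, 32/41) → index 7
j=8: u_8=57/80 ∈ [25/41, 32/41) → index 7
j=9: u_9=191/240 ∈ [32/41, 33/41) → index 8
j=10: u_10=211/240 ∈ [33/41, 37/41) → index 9
j=11: u_11=77/80 ∈ [38/41, 1) → index 11

0 1 2 2 5 5 6 7 7 8 9 11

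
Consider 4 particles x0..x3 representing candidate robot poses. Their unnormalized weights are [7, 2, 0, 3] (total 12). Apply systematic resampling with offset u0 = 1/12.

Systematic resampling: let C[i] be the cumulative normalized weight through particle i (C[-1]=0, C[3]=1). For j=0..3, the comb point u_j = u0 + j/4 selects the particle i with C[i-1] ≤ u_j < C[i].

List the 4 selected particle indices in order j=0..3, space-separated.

C = [7/12, 3/4, 3/4, 1]
j=0: u_0=1/12 ∈ [0, 7/12) → index 0
j=1: u_1=1/3 ∈ [0, 7/12) → index 0
j=2: u_2=7/12 ∈ [7/12, 3/4) → index 1
j=3: u_3=5/6 ∈ [3/4, 1) → index 3

0 0 1 3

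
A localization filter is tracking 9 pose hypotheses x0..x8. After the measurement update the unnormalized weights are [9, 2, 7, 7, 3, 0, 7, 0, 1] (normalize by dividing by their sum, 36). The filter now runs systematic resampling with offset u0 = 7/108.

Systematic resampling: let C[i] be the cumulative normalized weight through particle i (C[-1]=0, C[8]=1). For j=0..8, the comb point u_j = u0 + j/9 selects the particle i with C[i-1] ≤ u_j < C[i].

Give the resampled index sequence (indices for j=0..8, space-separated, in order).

C = [1/4, 11/36, 1/2, 25/36, 7/9, 7/9, 35/36, 35/36, 1]
j=0: u_0=7/108 ∈ [0, 1/4) → index 0
j=1: u_1=19/108 ∈ [0, 1/4) → index 0
j=2: u_2=31/108 ∈ [1/4, 11/36) → index 1
j=3: u_3=43/108 ∈ [11/36, 1/2) → index 2
j=4: u_4=55/108 ∈ [1/2, 25/36) → index 3
j=5: u_5=67/108 ∈ [1/2, 25/36) → index 3
j=6: u_6=79/108 ∈ [25/36, 7/9) → index 4
j=7: u_7=91/108 ∈ [7/9, 35/36) → index 6
j=8: u_8=103/108 ∈ [7/9, 35/36) → index 6

0 0 1 2 3 3 4 6 6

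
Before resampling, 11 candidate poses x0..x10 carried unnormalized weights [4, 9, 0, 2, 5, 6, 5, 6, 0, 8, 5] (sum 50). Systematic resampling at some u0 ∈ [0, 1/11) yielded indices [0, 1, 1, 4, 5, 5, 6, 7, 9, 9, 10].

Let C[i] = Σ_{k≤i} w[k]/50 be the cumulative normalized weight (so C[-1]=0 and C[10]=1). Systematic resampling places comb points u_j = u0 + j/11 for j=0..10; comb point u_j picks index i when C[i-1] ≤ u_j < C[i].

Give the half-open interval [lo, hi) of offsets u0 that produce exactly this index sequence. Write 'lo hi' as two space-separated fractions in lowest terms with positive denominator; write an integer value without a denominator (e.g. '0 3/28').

C = [2/25, 13/50, 13/50, 3/10, 2/5, 13/25, 31/50, 37/50, 37/50, 9/10, 1]
j=0 picked index 0: u0 ∈ [0, 2/25)
j=1 picked index 1: u0 ∈ [-3/275, 93/550)
j=2 picked index 1: u0 ∈ [-28/275, 43/550)
j=3 picked index 4: u0 ∈ [3/110, 7/55)
j=4 picked index 5: u0 ∈ [2/55, 43/275)
j=5 picked index 5: u0 ∈ [-3/55, 18/275)
j=6 picked index 6: u0 ∈ [-7/275, 41/550)
j=7 picked index 7: u0 ∈ [-9/550, 57/550)
j=8 picked index 9: u0 ∈ [7/550, 19/110)
j=9 picked index 9: u0 ∈ [-43/550, 9/110)
j=10 picked index 10: u0 ∈ [-1/110, 1/11)
intersection: [2/55, 18/275)

2/55 18/275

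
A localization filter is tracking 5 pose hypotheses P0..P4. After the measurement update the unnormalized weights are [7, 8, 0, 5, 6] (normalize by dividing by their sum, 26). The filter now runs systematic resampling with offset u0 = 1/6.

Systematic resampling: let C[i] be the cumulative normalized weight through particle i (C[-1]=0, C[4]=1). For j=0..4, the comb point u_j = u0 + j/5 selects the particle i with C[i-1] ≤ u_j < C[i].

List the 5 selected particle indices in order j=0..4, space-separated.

0 1 1 3 4

C = [7/26, 15/26, 15/26, 10/13, 1]
j=0: u_0=1/6 ∈ [0, 7/26) → index 0
j=1: u_1=11/30 ∈ [7/26, 15/26) → index 1
j=2: u_2=17/30 ∈ [7/26, 15/26) → index 1
j=3: u_3=23/30 ∈ [15/26, 10/13) → index 3
j=4: u_4=29/30 ∈ [10/13, 1) → index 4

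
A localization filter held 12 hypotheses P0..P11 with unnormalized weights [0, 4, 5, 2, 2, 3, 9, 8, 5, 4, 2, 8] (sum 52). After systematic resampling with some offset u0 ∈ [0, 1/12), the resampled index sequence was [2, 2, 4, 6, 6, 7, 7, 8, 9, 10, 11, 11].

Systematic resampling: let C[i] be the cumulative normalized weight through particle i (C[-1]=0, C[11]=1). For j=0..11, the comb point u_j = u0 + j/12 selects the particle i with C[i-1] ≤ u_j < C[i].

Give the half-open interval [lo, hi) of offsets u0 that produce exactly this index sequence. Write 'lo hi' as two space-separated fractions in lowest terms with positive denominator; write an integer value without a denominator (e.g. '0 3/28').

1/13 1/12

C = [0, 1/13, 9/52, 11/52, 1/4, 4/13, 25/52, 33/52, 19/26, 21/26, 11/13, 1]
j=0 picked index 2: u0 ∈ [1/13, 9/52)
j=1 picked index 2: u0 ∈ [-1/156, 7/78)
j=2 picked index 4: u0 ∈ [7/156, 1/12)
j=3 picked index 6: u0 ∈ [3/52, 3/13)
j=4 picked index 6: u0 ∈ [-1/39, 23/156)
j=5 picked index 7: u0 ∈ [5/78, 17/78)
j=6 picked index 7: u0 ∈ [-1/52, 7/52)
j=7 picked index 8: u0 ∈ [2/39, 23/156)
j=8 picked index 9: u0 ∈ [5/78, 11/78)
j=9 picked index 10: u0 ∈ [3/52, 5/52)
j=10 picked index 11: u0 ∈ [1/78, 1/6)
j=11 picked index 11: u0 ∈ [-11/156, 1/12)
intersection: [1/13, 1/12)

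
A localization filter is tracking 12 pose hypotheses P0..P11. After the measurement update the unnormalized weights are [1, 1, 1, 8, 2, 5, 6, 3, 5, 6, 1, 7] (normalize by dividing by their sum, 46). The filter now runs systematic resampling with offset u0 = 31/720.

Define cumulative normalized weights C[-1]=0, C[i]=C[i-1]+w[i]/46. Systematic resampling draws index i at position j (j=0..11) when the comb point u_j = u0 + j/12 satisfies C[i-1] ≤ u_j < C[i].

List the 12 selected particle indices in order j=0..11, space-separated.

C = [1/46, 1/23, 3/46, 11/46, 13/46, 9/23, 12/23, 27/46, 16/23, 19/23, 39/46, 1]
j=0: u_0=31/720 ∈ [1/46, 1/23) → index 1
j=1: u_1=91/720 ∈ [3/46, 11/46) → index 3
j=2: u_2=151/720 ∈ [3/46, 11/46) → index 3
j=3: u_3=211/720 ∈ [13/46, 9/23) → index 5
j=4: u_4=271/720 ∈ [13/46, 9/23) → index 5
j=5: u_5=331/720 ∈ [9/23, 12/23) → index 6
j=6: u_6=391/720 ∈ [12/23, 27/46) → index 7
j=7: u_7=451/720 ∈ [27/46, 16/23) → index 8
j=8: u_8=511/720 ∈ [16/23, 19/23) → index 9
j=9: u_9=571/720 ∈ [16/23, 19/23) → index 9
j=10: u_10=631/720 ∈ [39/46, 1) → index 11
j=11: u_11=691/720 ∈ [39/46, 1) → index 11

1 3 3 5 5 6 7 8 9 9 11 11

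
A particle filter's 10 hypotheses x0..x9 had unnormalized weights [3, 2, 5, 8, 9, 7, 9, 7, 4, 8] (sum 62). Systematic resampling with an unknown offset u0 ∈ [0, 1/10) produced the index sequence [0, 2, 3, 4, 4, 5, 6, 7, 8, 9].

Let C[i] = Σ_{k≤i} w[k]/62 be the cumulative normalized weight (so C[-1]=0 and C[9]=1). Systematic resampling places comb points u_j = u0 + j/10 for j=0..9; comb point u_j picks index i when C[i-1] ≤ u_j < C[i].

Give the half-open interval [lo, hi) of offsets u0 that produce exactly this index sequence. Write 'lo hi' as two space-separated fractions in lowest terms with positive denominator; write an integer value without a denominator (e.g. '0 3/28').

1/155 11/310

C = [3/62, 5/62, 5/31, 9/31, 27/62, 17/31, 43/62, 25/31, 27/31, 1]
j=0 picked index 0: u0 ∈ [0, 3/62)
j=1 picked index 2: u0 ∈ [-3/155, 19/310)
j=2 picked index 3: u0 ∈ [-6/155, 14/155)
j=3 picked index 4: u0 ∈ [-3/310, 21/155)
j=4 picked index 4: u0 ∈ [-17/155, 11/310)
j=5 picked index 5: u0 ∈ [-2/31, 3/62)
j=6 picked index 6: u0 ∈ [-8/155, 29/310)
j=7 picked index 7: u0 ∈ [-1/155, 33/310)
j=8 picked index 8: u0 ∈ [1/155, 11/155)
j=9 picked index 9: u0 ∈ [-9/310, 1/10)
intersection: [1/155, 11/310)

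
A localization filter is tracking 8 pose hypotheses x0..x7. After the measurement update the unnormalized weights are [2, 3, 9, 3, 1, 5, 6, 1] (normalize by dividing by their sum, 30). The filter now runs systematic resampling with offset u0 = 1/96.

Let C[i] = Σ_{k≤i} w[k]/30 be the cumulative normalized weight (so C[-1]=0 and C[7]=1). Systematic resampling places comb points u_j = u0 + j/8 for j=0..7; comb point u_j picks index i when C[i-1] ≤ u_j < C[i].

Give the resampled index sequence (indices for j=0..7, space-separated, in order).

C = [1/15, 1/6, 7/15, 17/30, 3/5, 23/30, 29/30, 1]
j=0: u_0=1/96 ∈ [0, 1/15) → index 0
j=1: u_1=13/96 ∈ [1/15, 1/6) → index 1
j=2: u_2=25/96 ∈ [1/6, 7/15) → index 2
j=3: u_3=37/96 ∈ [1/6, 7/15) → index 2
j=4: u_4=49/96 ∈ [7/15, 17/30) → index 3
j=5: u_5=61/96 ∈ [3/5, 23/30) → index 5
j=6: u_6=73/96 ∈ [3/5, 23/30) → index 5
j=7: u_7=85/96 ∈ [23/30, 29/30) → index 6

0 1 2 2 3 5 5 6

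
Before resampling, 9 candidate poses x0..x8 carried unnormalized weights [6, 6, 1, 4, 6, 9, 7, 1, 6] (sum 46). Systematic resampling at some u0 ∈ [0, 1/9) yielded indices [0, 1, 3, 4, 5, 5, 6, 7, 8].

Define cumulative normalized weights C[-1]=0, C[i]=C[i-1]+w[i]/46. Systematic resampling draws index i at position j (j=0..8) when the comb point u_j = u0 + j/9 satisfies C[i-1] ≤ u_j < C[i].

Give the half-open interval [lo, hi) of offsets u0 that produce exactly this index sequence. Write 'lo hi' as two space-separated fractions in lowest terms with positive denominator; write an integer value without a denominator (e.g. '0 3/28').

29/414 19/207

C = [3/23, 6/23, 13/46, 17/46, 1/2, 16/23, 39/46, 20/23, 1]
j=0 picked index 0: u0 ∈ [0, 3/23)
j=1 picked index 1: u0 ∈ [4/207, 31/207)
j=2 picked index 3: u0 ∈ [25/414, 61/414)
j=3 picked index 4: u0 ∈ [5/138, 1/6)
j=4 picked index 5: u0 ∈ [1/18, 52/207)
j=5 picked index 5: u0 ∈ [-1/18, 29/207)
j=6 picked index 6: u0 ∈ [2/69, 25/138)
j=7 picked index 7: u0 ∈ [29/414, 19/207)
j=8 picked index 8: u0 ∈ [-4/207, 1/9)
intersection: [29/414, 19/207)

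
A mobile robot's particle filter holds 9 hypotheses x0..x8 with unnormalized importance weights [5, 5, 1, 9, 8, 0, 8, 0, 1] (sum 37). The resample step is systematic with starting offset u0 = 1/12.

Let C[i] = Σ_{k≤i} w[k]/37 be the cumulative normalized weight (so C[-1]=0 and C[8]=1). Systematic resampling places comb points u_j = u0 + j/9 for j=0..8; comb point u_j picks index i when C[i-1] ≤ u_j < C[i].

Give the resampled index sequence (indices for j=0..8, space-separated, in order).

0 1 3 3 3 4 4 6 6

C = [5/37, 10/37, 11/37, 20/37, 28/37, 28/37, 36/37, 36/37, 1]
j=0: u_0=1/12 ∈ [0, 5/37) → index 0
j=1: u_1=7/36 ∈ [5/37, 10/37) → index 1
j=2: u_2=11/36 ∈ [11/37, 20/37) → index 3
j=3: u_3=5/12 ∈ [11/37, 20/37) → index 3
j=4: u_4=19/36 ∈ [11/37, 20/37) → index 3
j=5: u_5=23/36 ∈ [20/37, 28/37) → index 4
j=6: u_6=3/4 ∈ [20/37, 28/37) → index 4
j=7: u_7=31/36 ∈ [28/37, 36/37) → index 6
j=8: u_8=35/36 ∈ [28/37, 36/37) → index 6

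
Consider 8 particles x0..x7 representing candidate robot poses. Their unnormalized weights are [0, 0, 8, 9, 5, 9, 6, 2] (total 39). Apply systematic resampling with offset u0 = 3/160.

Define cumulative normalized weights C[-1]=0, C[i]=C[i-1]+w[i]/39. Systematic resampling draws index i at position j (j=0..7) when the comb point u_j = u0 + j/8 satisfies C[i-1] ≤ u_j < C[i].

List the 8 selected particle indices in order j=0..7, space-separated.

2 2 3 3 4 5 5 6

C = [0, 0, 8/39, 17/39, 22/39, 31/39, 37/39, 1]
j=0: u_0=3/160 ∈ [0, 8/39) → index 2
j=1: u_1=23/160 ∈ [0, 8/39) → index 2
j=2: u_2=43/160 ∈ [8/39, 17/39) → index 3
j=3: u_3=63/160 ∈ [8/39, 17/39) → index 3
j=4: u_4=83/160 ∈ [17/39, 22/39) → index 4
j=5: u_5=103/160 ∈ [22/39, 31/39) → index 5
j=6: u_6=123/160 ∈ [22/39, 31/39) → index 5
j=7: u_7=143/160 ∈ [31/39, 37/39) → index 6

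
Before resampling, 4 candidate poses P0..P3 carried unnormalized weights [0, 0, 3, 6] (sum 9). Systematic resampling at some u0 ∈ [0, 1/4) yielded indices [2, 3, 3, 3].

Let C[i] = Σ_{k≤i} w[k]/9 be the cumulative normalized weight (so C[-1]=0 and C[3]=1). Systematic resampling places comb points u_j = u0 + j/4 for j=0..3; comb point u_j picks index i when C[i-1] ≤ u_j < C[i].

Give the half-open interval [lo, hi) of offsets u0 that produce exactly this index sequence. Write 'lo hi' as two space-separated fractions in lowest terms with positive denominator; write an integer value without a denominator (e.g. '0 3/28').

C = [0, 0, 1/3, 1]
j=0 picked index 2: u0 ∈ [0, 1/3)
j=1 picked index 3: u0 ∈ [1/12, 3/4)
j=2 picked index 3: u0 ∈ [-1/6, 1/2)
j=3 picked index 3: u0 ∈ [-5/12, 1/4)
intersection: [1/12, 1/4)

1/12 1/4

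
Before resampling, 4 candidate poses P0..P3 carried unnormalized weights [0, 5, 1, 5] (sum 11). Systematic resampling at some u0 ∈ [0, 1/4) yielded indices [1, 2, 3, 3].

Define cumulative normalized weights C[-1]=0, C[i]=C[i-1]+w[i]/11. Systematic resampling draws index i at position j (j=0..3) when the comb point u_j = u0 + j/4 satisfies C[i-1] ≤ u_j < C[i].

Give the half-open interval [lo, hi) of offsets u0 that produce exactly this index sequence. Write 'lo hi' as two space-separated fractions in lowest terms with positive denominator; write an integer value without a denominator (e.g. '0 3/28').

C = [0, 5/11, 6/11, 1]
j=0 picked index 1: u0 ∈ [0, 5/11)
j=1 picked index 2: u0 ∈ [9/44, 13/44)
j=2 picked index 3: u0 ∈ [1/22, 1/2)
j=3 picked index 3: u0 ∈ [-9/44, 1/4)
intersection: [9/44, 1/4)

9/44 1/4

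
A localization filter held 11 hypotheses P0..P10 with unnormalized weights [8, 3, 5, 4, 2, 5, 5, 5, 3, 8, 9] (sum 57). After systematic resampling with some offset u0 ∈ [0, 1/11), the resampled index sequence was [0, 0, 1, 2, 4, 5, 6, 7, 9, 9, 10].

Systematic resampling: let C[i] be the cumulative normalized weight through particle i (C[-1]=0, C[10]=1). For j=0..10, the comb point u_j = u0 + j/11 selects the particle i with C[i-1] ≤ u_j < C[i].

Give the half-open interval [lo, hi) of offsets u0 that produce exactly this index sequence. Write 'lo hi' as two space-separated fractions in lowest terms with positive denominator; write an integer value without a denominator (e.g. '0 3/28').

C = [8/57, 11/57, 16/57, 20/57, 22/57, 9/19, 32/57, 37/57, 40/57, 16/19, 1]
j=0 picked index 0: u0 ∈ [0, 8/57)
j=1 picked index 0: u0 ∈ [-1/11, 31/627)
j=2 picked index 1: u0 ∈ [-26/627, 7/627)
j=3 picked index 2: u0 ∈ [-50/627, 5/627)
j=4 picked index 4: u0 ∈ [-8/627, 14/627)
j=5 picked index 5: u0 ∈ [-43/627, 4/209)
j=6 picked index 6: u0 ∈ [-15/209, 10/627)
j=7 picked index 7: u0 ∈ [-47/627, 8/627)
j=8 picked index 9: u0 ∈ [-16/627, 24/209)
j=9 picked index 9: u0 ∈ [-73/627, 5/209)
j=10 picked index 10: u0 ∈ [-14/209, 1/11)
intersection: [0, 5/627)

0 5/627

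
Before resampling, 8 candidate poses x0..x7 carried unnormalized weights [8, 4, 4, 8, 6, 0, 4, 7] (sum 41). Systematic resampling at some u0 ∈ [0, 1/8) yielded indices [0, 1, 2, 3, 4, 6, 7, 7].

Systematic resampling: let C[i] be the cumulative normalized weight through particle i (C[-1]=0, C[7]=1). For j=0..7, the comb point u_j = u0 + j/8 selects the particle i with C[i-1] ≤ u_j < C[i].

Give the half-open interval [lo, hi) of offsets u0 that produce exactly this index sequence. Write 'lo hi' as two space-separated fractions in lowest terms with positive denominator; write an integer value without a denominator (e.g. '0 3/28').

35/328 1/8

C = [8/41, 12/41, 16/41, 24/41, 30/41, 30/41, 34/41, 1]
j=0 picked index 0: u0 ∈ [0, 8/41)
j=1 picked index 1: u0 ∈ [23/328, 55/328)
j=2 picked index 2: u0 ∈ [7/164, 23/164)
j=3 picked index 3: u0 ∈ [5/328, 69/328)
j=4 picked index 4: u0 ∈ [7/82, 19/82)
j=5 picked index 6: u0 ∈ [35/328, 67/328)
j=6 picked index 7: u0 ∈ [13/164, 1/4)
j=7 picked index 7: u0 ∈ [-15/328, 1/8)
intersection: [35/328, 1/8)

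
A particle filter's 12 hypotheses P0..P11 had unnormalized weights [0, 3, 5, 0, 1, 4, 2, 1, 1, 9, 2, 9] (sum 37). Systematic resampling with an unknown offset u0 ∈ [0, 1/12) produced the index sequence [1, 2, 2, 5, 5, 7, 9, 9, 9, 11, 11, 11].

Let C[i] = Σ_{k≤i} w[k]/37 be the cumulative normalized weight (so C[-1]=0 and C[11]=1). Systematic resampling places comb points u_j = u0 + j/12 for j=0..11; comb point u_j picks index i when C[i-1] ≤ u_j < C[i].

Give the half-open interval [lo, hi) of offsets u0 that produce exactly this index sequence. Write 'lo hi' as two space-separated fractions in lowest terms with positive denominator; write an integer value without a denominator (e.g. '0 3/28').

1/148 7/444

C = [0, 3/37, 8/37, 8/37, 9/37, 13/37, 15/37, 16/37, 17/37, 26/37, 28/37, 1]
j=0 picked index 1: u0 ∈ [0, 3/37)
j=1 picked index 2: u0 ∈ [-1/444, 59/444)
j=2 picked index 2: u0 ∈ [-19/222, 11/222)
j=3 picked index 5: u0 ∈ [-1/148, 15/148)
j=4 picked index 5: u0 ∈ [-10/111, 2/111)
j=5 picked index 7: u0 ∈ [-5/444, 7/444)
j=6 picked index 9: u0 ∈ [-3/74, 15/74)
j=7 picked index 9: u0 ∈ [-55/444, 53/444)
j=8 picked index 9: u0 ∈ [-23/111, 4/111)
j=9 picked index 11: u0 ∈ [1/148, 1/4)
j=10 picked index 11: u0 ∈ [-17/222, 1/6)
j=11 picked index 11: u0 ∈ [-71/444, 1/12)
intersection: [1/148, 7/444)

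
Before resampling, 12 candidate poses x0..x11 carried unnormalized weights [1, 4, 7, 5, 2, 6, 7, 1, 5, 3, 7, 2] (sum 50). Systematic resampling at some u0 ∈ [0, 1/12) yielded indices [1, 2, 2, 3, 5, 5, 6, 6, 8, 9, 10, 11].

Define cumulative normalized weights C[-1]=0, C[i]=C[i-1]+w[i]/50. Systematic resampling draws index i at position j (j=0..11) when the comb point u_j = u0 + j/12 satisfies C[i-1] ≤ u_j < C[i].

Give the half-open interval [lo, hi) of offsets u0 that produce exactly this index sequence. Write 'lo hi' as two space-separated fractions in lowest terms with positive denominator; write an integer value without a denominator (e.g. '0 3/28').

C = [1/50, 1/10, 6/25, 17/50, 19/50, 1/2, 16/25, 33/50, 19/25, 41/50, 24/25, 1]
j=0 picked index 1: u0 ∈ [1/50, 1/10)
j=1 picked index 2: u0 ∈ [1/60, 47/300)
j=2 picked index 2: u0 ∈ [-1/15, 11/150)
j=3 picked index 3: u0 ∈ [-1/100, 9/100)
j=4 picked index 5: u0 ∈ [7/150, 1/6)
j=5 picked index 5: u0 ∈ [-11/300, 1/12)
j=6 picked index 6: u0 ∈ [0, 7/50)
j=7 picked index 6: u0 ∈ [-1/12, 17/300)
j=8 picked index 8: u0 ∈ [-1/150, 7/75)
j=9 picked index 9: u0 ∈ [1/100, 7/100)
j=10 picked index 10: u0 ∈ [-1/75, 19/150)
j=11 picked index 11: u0 ∈ [13/300, 1/12)
intersection: [7/150, 17/300)

7/150 17/300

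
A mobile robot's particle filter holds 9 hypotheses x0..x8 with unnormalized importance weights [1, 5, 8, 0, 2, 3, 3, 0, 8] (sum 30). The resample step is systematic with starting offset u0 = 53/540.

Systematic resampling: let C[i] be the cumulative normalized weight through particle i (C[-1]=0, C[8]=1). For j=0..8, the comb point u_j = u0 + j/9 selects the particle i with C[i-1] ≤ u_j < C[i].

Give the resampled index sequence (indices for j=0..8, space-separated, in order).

C = [1/30, 1/5, 7/15, 7/15, 8/15, 19/30, 11/15, 11/15, 1]
j=0: u_0=53/540 ∈ [1/30, 1/5) → index 1
j=1: u_1=113/540 ∈ [1/5, 7/15) → index 2
j=2: u_2=173/540 ∈ [1/5, 7/15) → index 2
j=3: u_3=233/540 ∈ [1/5, 7/15) → index 2
j=4: u_4=293/540 ∈ [8/15, 19/30) → index 5
j=5: u_5=353/540 ∈ [19/30, 11/15) → index 6
j=6: u_6=413/540 ∈ [11/15, 1) → index 8
j=7: u_7=473/540 ∈ [11/15, 1) → index 8
j=8: u_8=533/540 ∈ [11/15, 1) → index 8

1 2 2 2 5 6 8 8 8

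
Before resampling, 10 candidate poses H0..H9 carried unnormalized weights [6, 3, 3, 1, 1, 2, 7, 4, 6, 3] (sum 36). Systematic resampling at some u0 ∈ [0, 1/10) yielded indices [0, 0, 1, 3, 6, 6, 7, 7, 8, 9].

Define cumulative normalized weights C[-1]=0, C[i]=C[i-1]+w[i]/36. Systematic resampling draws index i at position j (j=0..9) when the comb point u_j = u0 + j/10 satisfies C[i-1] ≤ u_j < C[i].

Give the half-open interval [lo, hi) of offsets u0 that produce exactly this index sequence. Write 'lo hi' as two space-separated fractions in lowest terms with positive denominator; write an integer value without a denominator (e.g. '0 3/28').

2/45 1/20

C = [1/6, 1/4, 1/3, 13/36, 7/18, 4/9, 23/36, 3/4, 11/12, 1]
j=0 picked index 0: u0 ∈ [0, 1/6)
j=1 picked index 0: u0 ∈ [-1/10, 1/15)
j=2 picked index 1: u0 ∈ [-1/30, 1/20)
j=3 picked index 3: u0 ∈ [1/30, 11/180)
j=4 picked index 6: u0 ∈ [2/45, 43/180)
j=5 picked index 6: u0 ∈ [-1/18, 5/36)
j=6 picked index 7: u0 ∈ [7/180, 3/20)
j=7 picked index 7: u0 ∈ [-11/180, 1/20)
j=8 picked index 8: u0 ∈ [-1/20, 7/60)
j=9 picked index 9: u0 ∈ [1/60, 1/10)
intersection: [2/45, 1/20)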